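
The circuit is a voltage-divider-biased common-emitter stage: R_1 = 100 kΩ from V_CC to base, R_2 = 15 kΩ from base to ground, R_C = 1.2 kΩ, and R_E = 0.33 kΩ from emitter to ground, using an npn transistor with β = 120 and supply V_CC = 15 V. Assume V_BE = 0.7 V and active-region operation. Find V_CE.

V_CE ≈ 11 V

Thevenize the base divider: V_Th = V_CC·R_2/(R_1+R_2) = 15×15/115 = 1.96 V, R_Th = R_1‖R_2 = 13 kΩ.
Base-emitter loop: V_Th = I_B·R_Th + V_BE + (β+1)I_B·R_E, so I_B = (1.96 − 0.7) / (13 + 121×0.33) = 0.0237 mA.
I_C = β·I_B = 120×0.0237 = 2.85 mA, and I_E = (β+1)I_B = 2.87 mA.
V_CE = V_CC − I_C·R_C − I_E·R_E = 15 − 2.85×1.2 − 2.87×0.33 = 10.6 V.
V_CE = 10.6 V > 0.2 V confirms active-region operation.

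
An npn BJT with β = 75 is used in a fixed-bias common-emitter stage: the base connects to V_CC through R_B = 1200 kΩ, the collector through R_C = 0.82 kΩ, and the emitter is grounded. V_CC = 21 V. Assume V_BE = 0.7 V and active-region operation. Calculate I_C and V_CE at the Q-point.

I_C ≈ 1.3 mA, V_CE ≈ 20 V

Base loop: V_CC = I_B·R_B + V_BE, so I_B = (21 − 0.7)/1200 kΩ = 0.0169 mA.
In the active region I_C = β·I_B = 75 × 0.0169 = 1.27 mA.
Collector loop: V_CE = V_CC − I_C·R_C = 21 − 1.27×0.82 = 20 V.
Since V_CE = 20 V > V_CE(sat) ≈ 0.2 V, the transistor is in the active region as assumed.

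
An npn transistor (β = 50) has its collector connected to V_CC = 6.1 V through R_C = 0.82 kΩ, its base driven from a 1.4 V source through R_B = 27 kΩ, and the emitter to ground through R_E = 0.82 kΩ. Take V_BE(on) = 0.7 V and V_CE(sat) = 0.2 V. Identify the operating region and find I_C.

active; I_C ≈ 0.51 mA

Assume active. Base-emitter loop: I_B = (V_BB − V_BE)/(R_B + (β+1)R_E) = (1.4 − 0.7)/(27 + 51×0.82) = 0.0102 mA.
I_C = β·I_B = 50×0.0102 = 0.509 mA.
V_CE = V_CC − I_C·R_C − I_E·R_E = 6.1 − 0.509×0.82 − 0.519×0.82 = 5.26 V > V_CE(sat), so the active-region assumption holds.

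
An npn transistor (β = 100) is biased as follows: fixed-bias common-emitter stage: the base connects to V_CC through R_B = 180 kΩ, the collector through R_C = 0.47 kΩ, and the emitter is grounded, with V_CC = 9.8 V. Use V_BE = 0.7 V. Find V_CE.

V_CE ≈ 7.4 V

Base loop: V_CC = I_B·R_B + V_BE, so I_B = (9.8 − 0.7)/180 kΩ = 0.0506 mA.
In the active region I_C = β·I_B = 100 × 0.0506 = 5.06 mA.
Collector loop: V_CE = V_CC − I_C·R_C = 9.8 − 5.06×0.47 = 7.42 V.
Since V_CE = 7.42 V > V_CE(sat) ≈ 0.2 V, the transistor is in the active region as assumed.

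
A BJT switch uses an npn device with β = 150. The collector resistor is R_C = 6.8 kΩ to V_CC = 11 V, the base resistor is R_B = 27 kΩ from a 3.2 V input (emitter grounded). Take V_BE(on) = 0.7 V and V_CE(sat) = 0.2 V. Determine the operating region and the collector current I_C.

Assume active: I_B = (3.2 − 0.7)/27 = 0.0926 mA, giving I_C = β·I_B = 13.9 mA.
But then V_CE = 11 − 13.9×6.8 = -83.4 V < V_CE(sat) = 0.2 V — impossible in the active region.
So the transistor is saturated. With V_CE = 0.2 V, I_C = (V_CC − 0.2)/R_C = 10.8/6.8 = 1.59 mA.
Check: β·I_B = 13.9 mA > I_C = 1.59 mA, confirming saturation.

saturation; I_C ≈ 1.6 mA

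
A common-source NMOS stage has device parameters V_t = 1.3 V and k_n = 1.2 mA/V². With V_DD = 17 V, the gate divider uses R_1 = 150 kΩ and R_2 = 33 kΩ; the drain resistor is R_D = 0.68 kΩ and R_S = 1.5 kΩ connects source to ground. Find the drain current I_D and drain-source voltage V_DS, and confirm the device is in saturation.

I_D ≈ 0.54 mA, V_DS ≈ 16 V

V_G = V_DD·R_2/(R_1+R_2) = 17×33/183 = 3.07 V.
Assume saturation: I_D = (k_n/2)(V_GS − V_t)² with V_GS = V_G − I_D·R_S = 3.07 − 1.5·I_D.
Substituting gives 1.35·I_D² − 4.18·I_D + 1.87 = 0, with roots I_D = 0.543 or 2.55 mA.
The root I_D = 2.55 mA gives V_GS = -0.762 V ≤ V_t, so take I_D = 0.543 mA.
Then V_GS = 2.25 V and V_DS = V_DD − I_D(R_D+R_S) = 17 − 0.543×2.18 = 15.8 V.
Saturation requires V_DS ≥ V_GS − V_t = 0.951 V; 15.8 ≥ 0.951 ✓.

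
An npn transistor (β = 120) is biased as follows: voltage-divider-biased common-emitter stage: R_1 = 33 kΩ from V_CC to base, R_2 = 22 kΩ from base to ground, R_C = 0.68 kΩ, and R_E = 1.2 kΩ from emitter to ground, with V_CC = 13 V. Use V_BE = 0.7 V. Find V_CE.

V_CE ≈ 6.6 V

Thevenize the base divider: V_Th = V_CC·R_2/(R_1+R_2) = 13×22/55 = 5.2 V, R_Th = R_1‖R_2 = 13.2 kΩ.
Base-emitter loop: V_Th = I_B·R_Th + V_BE + (β+1)I_B·R_E, so I_B = (5.2 − 0.7) / (13.2 + 121×1.2) = 0.0284 mA.
I_C = β·I_B = 120×0.0284 = 3.41 mA, and I_E = (β+1)I_B = 3.44 mA.
V_CE = V_CC − I_C·R_C − I_E·R_E = 13 − 3.41×0.68 − 3.44×1.2 = 6.56 V.
V_CE = 6.56 V > 0.2 V confirms active-region operation.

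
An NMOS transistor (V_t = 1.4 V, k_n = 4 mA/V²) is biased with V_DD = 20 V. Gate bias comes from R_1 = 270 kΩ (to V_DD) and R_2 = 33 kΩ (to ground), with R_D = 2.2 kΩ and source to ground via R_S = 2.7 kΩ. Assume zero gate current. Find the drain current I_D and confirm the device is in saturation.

V_G = V_DD·R_2/(R_1+R_2) = 20×33/303 = 2.18 V.
Assume saturation: I_D = (k_n/2)(V_GS − V_t)² with V_GS = V_G − I_D·R_S = 2.18 − 2.7·I_D.
Substituting gives 14.6·I_D² − 9.4·I_D + 1.21 = 0, with roots I_D = 0.178 or 0.467 mA.
The root I_D = 0.467 mA gives V_GS = 0.917 V ≤ V_t, so take I_D = 0.178 mA.
Then V_GS = 1.7 V and V_DS = V_DD − I_D(R_D+R_S) = 20 − 0.178×4.9 = 19.1 V.
Saturation requires V_DS ≥ V_GS − V_t = 0.298 V; 19.1 ≥ 0.298 ✓.

I_D ≈ 0.18 mA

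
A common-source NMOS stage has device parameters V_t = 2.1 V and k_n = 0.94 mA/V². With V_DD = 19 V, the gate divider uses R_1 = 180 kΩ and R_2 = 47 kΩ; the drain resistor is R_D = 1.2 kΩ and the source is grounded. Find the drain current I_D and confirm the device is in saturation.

V_G = V_DD·R_2/(R_1+R_2) = 19×47/227 = 3.93 V. With the source grounded, V_GS = V_G = 3.93 V.
Assume saturation: I_D = (k_n/2)(V_GS − V_t)² = (0.94/2)×(3.93 − 2.1)² = 0.47×1.83² = 1.58 mA.
V_DS = V_DD − I_D·R_D = 19 − 1.58×1.2 = 17.1 V.
Saturation requires V_DS ≥ V_GS − V_t = 1.83 V; 17.1 ≥ 1.83 ✓.

I_D ≈ 1.6 mA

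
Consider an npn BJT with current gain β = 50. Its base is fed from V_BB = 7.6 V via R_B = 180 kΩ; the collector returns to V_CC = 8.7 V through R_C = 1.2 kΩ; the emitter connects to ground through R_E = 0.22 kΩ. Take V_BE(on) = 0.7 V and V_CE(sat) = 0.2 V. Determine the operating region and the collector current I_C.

active; I_C ≈ 1.8 mA

Assume active. Base-emitter loop: I_B = (V_BB − V_BE)/(R_B + (β+1)R_E) = (7.6 − 0.7)/(180 + 51×0.22) = 0.0361 mA.
I_C = β·I_B = 50×0.0361 = 1.8 mA.
V_CE = V_CC − I_C·R_C − I_E·R_E = 8.7 − 1.8×1.2 − 1.84×0.22 = 6.13 V > V_CE(sat), so the active-region assumption holds.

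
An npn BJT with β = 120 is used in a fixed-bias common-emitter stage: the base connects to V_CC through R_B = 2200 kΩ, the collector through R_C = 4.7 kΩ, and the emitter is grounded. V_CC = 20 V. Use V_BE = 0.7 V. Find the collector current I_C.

Base loop: V_CC = I_B·R_B + V_BE, so I_B = (20 − 0.7)/2200 kΩ = 0.00877 mA.
In the active region I_C = β·I_B = 120 × 0.00877 = 1.05 mA.
Collector loop: V_CE = V_CC − I_C·R_C = 20 − 1.05×4.7 = 15.1 V.
Since V_CE = 15.1 V > V_CE(sat) ≈ 0.2 V, the transistor is in the active region as assumed.

I_C ≈ 1.1 mA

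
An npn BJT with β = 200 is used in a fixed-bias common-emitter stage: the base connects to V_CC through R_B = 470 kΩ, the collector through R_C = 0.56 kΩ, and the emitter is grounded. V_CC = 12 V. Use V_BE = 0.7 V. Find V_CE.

V_CE ≈ 9.3 V

Base loop: V_CC = I_B·R_B + V_BE, so I_B = (12 − 0.7)/470 kΩ = 0.024 mA.
In the active region I_C = β·I_B = 200 × 0.024 = 4.81 mA.
Collector loop: V_CE = V_CC − I_C·R_C = 12 − 4.81×0.56 = 9.31 V.
Since V_CE = 9.31 V > V_CE(sat) ≈ 0.2 V, the transistor is in the active region as assumed.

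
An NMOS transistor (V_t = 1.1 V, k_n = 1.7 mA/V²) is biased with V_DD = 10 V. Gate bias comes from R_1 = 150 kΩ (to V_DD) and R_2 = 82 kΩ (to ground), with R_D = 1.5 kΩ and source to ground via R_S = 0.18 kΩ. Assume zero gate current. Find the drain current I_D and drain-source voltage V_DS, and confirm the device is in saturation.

V_G = V_DD·R_2/(R_1+R_2) = 10×82/232 = 3.53 V.
Assume saturation: I_D = (k_n/2)(V_GS − V_t)² with V_GS = V_G − I_D·R_S = 3.53 − 0.18·I_D.
Substituting gives 0.0275·I_D² − 1.74·I_D + 5.04 = 0, with roots I_D = 3.03 or 60.3 mA.
The root I_D = 60.3 mA gives V_GS = -7.32 V ≤ V_t, so take I_D = 3.03 mA.
Then V_GS = 2.99 V and V_DS = V_DD − I_D(R_D+R_S) = 10 − 3.03×1.68 = 4.91 V.
Saturation requires V_DS ≥ V_GS − V_t = 1.89 V; 4.91 ≥ 1.89 ✓.

I_D ≈ 3 mA, V_DS ≈ 4.9 V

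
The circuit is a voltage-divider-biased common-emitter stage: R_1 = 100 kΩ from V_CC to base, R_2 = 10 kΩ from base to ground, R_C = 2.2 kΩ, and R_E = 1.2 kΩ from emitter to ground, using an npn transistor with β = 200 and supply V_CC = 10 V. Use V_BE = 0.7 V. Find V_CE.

V_CE ≈ 9.4 V

Thevenize the base divider: V_Th = V_CC·R_2/(R_1+R_2) = 10×10/110 = 0.909 V, R_Th = R_1‖R_2 = 9.09 kΩ.
Base-emitter loop: V_Th = I_B·R_Th + V_BE + (β+1)I_B·R_E, so I_B = (0.909 − 0.7) / (9.09 + 201×1.2) = 0.000835 mA.
I_C = β·I_B = 200×0.000835 = 0.167 mA, and I_E = (β+1)I_B = 0.168 mA.
V_CE = V_CC − I_C·R_C − I_E·R_E = 10 − 0.167×2.2 − 0.168×1.2 = 9.43 V.
V_CE = 9.43 V > 0.2 V confirms active-region operation.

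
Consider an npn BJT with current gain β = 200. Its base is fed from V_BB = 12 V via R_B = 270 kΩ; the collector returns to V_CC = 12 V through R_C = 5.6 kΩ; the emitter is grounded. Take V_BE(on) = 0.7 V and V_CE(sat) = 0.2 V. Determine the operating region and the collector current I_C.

saturation; I_C ≈ 2.1 mA

Assume active: I_B = (12 − 0.7)/270 = 0.0419 mA, giving I_C = β·I_B = 8.37 mA.
But then V_CE = 12 − 8.37×5.6 = -34.9 V < V_CE(sat) = 0.2 V — impossible in the active region.
So the transistor is saturated. With V_CE = 0.2 V, I_C = (V_CC − 0.2)/R_C = 11.8/5.6 = 2.11 mA.
Check: β·I_B = 8.37 mA > I_C = 2.11 mA, confirming saturation.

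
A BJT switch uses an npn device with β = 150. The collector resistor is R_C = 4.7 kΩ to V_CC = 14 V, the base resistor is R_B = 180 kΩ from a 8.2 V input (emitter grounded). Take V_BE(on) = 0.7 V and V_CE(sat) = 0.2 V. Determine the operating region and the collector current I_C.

saturation; I_C ≈ 2.9 mA

Assume active: I_B = (8.2 − 0.7)/180 = 0.0417 mA, giving I_C = β·I_B = 6.25 mA.
But then V_CE = 14 − 6.25×4.7 = -15.4 V < V_CE(sat) = 0.2 V — impossible in the active region.
So the transistor is saturated. With V_CE = 0.2 V, I_C = (V_CC − 0.2)/R_C = 13.8/4.7 = 2.94 mA.
Check: β·I_B = 6.25 mA > I_C = 2.94 mA, confirming saturation.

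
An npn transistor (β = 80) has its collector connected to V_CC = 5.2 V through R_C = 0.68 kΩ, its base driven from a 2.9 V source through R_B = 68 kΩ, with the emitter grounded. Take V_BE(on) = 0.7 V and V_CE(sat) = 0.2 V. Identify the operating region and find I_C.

active; I_C ≈ 2.6 mA

Assume active. Base-emitter loop: I_B = (V_BB − V_BE)/R_B = (2.9 − 0.7)/68 = 0.0324 mA.
I_C = β·I_B = 80×0.0324 = 2.59 mA.
V_CE = V_CC − I_C·R_C = 5.2 − 2.59×0.68 = 3.44 V > V_CE(sat), so the active-region assumption holds.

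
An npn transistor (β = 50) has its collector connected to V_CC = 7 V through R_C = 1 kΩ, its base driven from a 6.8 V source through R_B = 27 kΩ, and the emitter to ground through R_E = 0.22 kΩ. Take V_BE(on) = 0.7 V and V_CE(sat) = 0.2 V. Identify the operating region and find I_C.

Assume active: I_B = (6.8 − 0.7)/(27 + 51×0.22) = 0.16 mA, I_C = β·I_B = 7.98 mA.
Then V_CE = 7 − 7.98×1 − 8.14×0.22 = -2.77 V < 0.2 V — the active assumption fails.
Re-solve with V_CE = 0.2 V. KCL at the emitter: V_E/R_E = (V_BB−0.7−V_E)/R_B + (V_CC−0.2−V_E)/R_C, giving V_E = 1.26 V.
I_C = (V_CC − 0.2 − V_E)/R_C = (6.8 − 1.26)/1 = 5.54 mA.
Check: I_B = (6.1 − 1.26)/27 = 0.179 mA, and β·I_B = 8.97 mA > I_C, confirming saturation.

saturation; I_C ≈ 5.5 mA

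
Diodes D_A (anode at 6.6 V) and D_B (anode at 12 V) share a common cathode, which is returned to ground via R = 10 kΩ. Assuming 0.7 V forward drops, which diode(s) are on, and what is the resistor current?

Only D_B conducts; I_R ≈ 1.1 mA

Assume both conduct. Then node N would need to be at both 6.6−0.7 = 5.9 V and 12−0.7 = 11.3 V, which is impossible.
Assume only D_B conducts: V_N = 12 − 0.7 = 11.3 V, so I_R = 11.3/10 = 1.13 mA.
Check D_A: its anode-to-cathode voltage is 6.6 − 11.3 = -4.7 V < 0.7 V, so it is off. The assumption is consistent.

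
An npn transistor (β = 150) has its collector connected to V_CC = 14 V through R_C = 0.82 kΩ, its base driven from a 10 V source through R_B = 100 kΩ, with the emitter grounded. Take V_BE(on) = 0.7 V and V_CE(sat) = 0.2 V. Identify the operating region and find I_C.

Assume active. Base-emitter loop: I_B = (V_BB − V_BE)/R_B = (10 − 0.7)/100 = 0.093 mA.
I_C = β·I_B = 150×0.093 = 14 mA.
V_CE = V_CC − I_C·R_C = 14 − 14×0.82 = 2.56 V > V_CE(sat), so the active-region assumption holds.

active; I_C ≈ 14 mA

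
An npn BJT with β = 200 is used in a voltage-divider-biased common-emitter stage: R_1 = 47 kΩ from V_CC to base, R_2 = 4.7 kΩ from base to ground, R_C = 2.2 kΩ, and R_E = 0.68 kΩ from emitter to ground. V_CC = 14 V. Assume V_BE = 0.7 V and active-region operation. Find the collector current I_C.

Thevenize the base divider: V_Th = V_CC·R_2/(R_1+R_2) = 14×4.7/51.7 = 1.27 V, R_Th = R_1‖R_2 = 4.27 kΩ.
Base-emitter loop: V_Th = I_B·R_Th + V_BE + (β+1)I_B·R_E, so I_B = (1.27 − 0.7) / (4.27 + 201×0.68) = 0.00406 mA.
I_C = β·I_B = 200×0.00406 = 0.813 mA, and I_E = (β+1)I_B = 0.817 mA.
V_CE = V_CC − I_C·R_C − I_E·R_E = 14 − 0.813×2.2 − 0.817×0.68 = 11.7 V.
V_CE = 11.7 V > 0.2 V confirms active-region operation.

I_C ≈ 0.81 mA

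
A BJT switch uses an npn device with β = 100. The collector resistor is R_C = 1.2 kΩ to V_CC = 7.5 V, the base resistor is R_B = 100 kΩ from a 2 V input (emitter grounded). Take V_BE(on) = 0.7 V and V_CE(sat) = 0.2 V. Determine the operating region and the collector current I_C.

active; I_C ≈ 1.3 mA

Assume active. Base-emitter loop: I_B = (V_BB − V_BE)/R_B = (2 − 0.7)/100 = 0.013 mA.
I_C = β·I_B = 100×0.013 = 1.3 mA.
V_CE = V_CC − I_C·R_C = 7.5 − 1.3×1.2 = 5.94 V > V_CE(sat), so the active-region assumption holds.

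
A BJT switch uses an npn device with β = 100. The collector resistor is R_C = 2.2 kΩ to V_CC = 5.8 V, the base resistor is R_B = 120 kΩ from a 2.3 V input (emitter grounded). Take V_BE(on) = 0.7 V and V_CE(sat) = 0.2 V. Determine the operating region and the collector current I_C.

active; I_C ≈ 1.3 mA

Assume active. Base-emitter loop: I_B = (V_BB − V_BE)/R_B = (2.3 − 0.7)/120 = 0.0133 mA.
I_C = β·I_B = 100×0.0133 = 1.33 mA.
V_CE = V_CC − I_C·R_C = 5.8 − 1.33×2.2 = 2.87 V > V_CE(sat), so the active-region assumption holds.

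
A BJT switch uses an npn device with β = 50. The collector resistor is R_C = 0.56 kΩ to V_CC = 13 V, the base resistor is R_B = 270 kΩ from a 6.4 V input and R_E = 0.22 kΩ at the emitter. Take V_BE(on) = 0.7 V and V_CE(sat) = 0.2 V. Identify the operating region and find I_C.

Assume active. Base-emitter loop: I_B = (V_BB − V_BE)/(R_B + (β+1)R_E) = (6.4 − 0.7)/(270 + 51×0.22) = 0.0203 mA.
I_C = β·I_B = 50×0.0203 = 1.01 mA.
V_CE = V_CC − I_C·R_C − I_E·R_E = 13 − 1.01×0.56 − 1.03×0.22 = 12.2 V > V_CE(sat), so the active-region assumption holds.

active; I_C ≈ 1 mA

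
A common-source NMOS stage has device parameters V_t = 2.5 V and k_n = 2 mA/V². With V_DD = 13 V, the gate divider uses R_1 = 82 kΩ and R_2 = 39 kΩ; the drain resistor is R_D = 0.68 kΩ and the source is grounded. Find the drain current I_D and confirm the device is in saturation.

V_G = V_DD·R_2/(R_1+R_2) = 13×39/121 = 4.19 V. With the source grounded, V_GS = V_G = 4.19 V.
Assume saturation: I_D = (k_n/2)(V_GS − V_t)² = (2/2)×(4.19 − 2.5)² = 1×1.69² = 2.86 mA.
V_DS = V_DD − I_D·R_D = 13 − 2.86×0.68 = 11.1 V.
Saturation requires V_DS ≥ V_GS − V_t = 1.69 V; 11.1 ≥ 1.69 ✓.

I_D ≈ 2.9 mA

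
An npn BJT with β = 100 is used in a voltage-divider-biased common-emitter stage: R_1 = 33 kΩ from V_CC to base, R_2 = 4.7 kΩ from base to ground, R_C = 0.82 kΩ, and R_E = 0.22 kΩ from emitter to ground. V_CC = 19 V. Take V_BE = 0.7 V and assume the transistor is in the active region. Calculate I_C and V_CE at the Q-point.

Thevenize the base divider: V_Th = V_CC·R_2/(R_1+R_2) = 19×4.7/37.7 = 2.37 V, R_Th = R_1‖R_2 = 4.11 kΩ.
Base-emitter loop: V_Th = I_B·R_Th + V_BE + (β+1)I_B·R_E, so I_B = (2.37 − 0.7) / (4.11 + 101×0.22) = 0.0634 mA.
I_C = β·I_B = 100×0.0634 = 6.34 mA, and I_E = (β+1)I_B = 6.4 mA.
V_CE = V_CC − I_C·R_C − I_E·R_E = 19 − 6.34×0.82 − 6.4×0.22 = 12.4 V.
V_CE = 12.4 V > 0.2 V confirms active-region operation.

I_C ≈ 6.3 mA, V_CE ≈ 12 V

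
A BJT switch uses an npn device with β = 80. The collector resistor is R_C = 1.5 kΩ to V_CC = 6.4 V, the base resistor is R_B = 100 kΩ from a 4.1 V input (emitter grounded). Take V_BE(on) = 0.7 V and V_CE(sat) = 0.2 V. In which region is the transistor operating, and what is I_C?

Assume active. Base-emitter loop: I_B = (V_BB − V_BE)/R_B = (4.1 − 0.7)/100 = 0.034 mA.
I_C = β·I_B = 80×0.034 = 2.72 mA.
V_CE = V_CC − I_C·R_C = 6.4 − 2.72×1.5 = 2.32 V > V_CE(sat), so the active-region assumption holds.

active; I_C ≈ 2.7 mA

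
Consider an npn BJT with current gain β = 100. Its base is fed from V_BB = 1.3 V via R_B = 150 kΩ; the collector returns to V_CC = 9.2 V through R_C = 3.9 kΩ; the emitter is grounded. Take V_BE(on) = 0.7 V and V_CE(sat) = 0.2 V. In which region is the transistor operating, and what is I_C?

active; I_C ≈ 0.4 mA

Assume active. Base-emitter loop: I_B = (V_BB − V_BE)/R_B = (1.3 − 0.7)/150 = 0.004 mA.
I_C = β·I_B = 100×0.004 = 0.4 mA.
V_CE = V_CC − I_C·R_C = 9.2 − 0.4×3.9 = 7.64 V > V_CE(sat), so the active-region assumption holds.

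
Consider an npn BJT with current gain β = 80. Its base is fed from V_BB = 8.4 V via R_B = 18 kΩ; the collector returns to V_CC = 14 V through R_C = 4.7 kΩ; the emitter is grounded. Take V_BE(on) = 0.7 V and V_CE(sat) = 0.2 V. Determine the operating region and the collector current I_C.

Assume active: I_B = (8.4 − 0.7)/18 = 0.428 mA, giving I_C = β·I_B = 34.2 mA.
But then V_CE = 14 − 34.2×4.7 = -147 V < V_CE(sat) = 0.2 V — impossible in the active region.
So the transistor is saturated. With V_CE = 0.2 V, I_C = (V_CC − 0.2)/R_C = 13.8/4.7 = 2.94 mA.
Check: β·I_B = 34.2 mA > I_C = 2.94 mA, confirming saturation.

saturation; I_C ≈ 2.9 mA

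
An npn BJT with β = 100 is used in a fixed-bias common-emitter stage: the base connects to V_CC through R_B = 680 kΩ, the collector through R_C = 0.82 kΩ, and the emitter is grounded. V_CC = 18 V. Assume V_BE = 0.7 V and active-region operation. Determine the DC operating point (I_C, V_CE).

Base loop: V_CC = I_B·R_B + V_BE, so I_B = (18 − 0.7)/680 kΩ = 0.0254 mA.
In the active region I_C = β·I_B = 100 × 0.0254 = 2.54 mA.
Collector loop: V_CE = V_CC − I_C·R_C = 18 − 2.54×0.82 = 15.9 V.
Since V_CE = 15.9 V > V_CE(sat) ≈ 0.2 V, the transistor is in the active region as assumed.

I_C ≈ 2.5 mA, V_CE ≈ 16 V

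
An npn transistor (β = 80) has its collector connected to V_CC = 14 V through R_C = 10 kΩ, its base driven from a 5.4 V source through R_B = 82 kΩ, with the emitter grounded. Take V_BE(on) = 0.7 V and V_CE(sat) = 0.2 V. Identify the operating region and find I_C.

Assume active: I_B = (5.4 − 0.7)/82 = 0.0573 mA, giving I_C = β·I_B = 4.59 mA.
But then V_CE = 14 − 4.59×10 = -31.9 V < V_CE(sat) = 0.2 V — impossible in the active region.
So the transistor is saturated. With V_CE = 0.2 V, I_C = (V_CC − 0.2)/R_C = 13.8/10 = 1.38 mA.
Check: β·I_B = 4.59 mA > I_C = 1.38 mA, confirming saturation.

saturation; I_C ≈ 1.4 mA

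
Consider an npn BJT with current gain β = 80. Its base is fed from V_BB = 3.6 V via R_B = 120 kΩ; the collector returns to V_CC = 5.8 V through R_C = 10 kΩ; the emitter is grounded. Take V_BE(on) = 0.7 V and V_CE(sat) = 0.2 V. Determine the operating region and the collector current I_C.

Assume active: I_B = (3.6 − 0.7)/120 = 0.0242 mA, giving I_C = β·I_B = 1.93 mA.
But then V_CE = 5.8 − 1.93×10 = -13.5 V < V_CE(sat) = 0.2 V — impossible in the active region.
So the transistor is saturated. With V_CE = 0.2 V, I_C = (V_CC − 0.2)/R_C = 5.6/10 = 0.56 mA.
Check: β·I_B = 1.93 mA > I_C = 0.56 mA, confirming saturation.

saturation; I_C ≈ 0.56 mA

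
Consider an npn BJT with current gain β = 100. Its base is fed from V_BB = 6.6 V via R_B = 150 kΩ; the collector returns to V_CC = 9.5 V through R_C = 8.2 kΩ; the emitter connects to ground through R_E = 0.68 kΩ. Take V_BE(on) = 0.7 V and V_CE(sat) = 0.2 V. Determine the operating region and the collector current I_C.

Assume active: I_B = (6.6 − 0.7)/(150 + 101×0.68) = 0.027 mA, I_C = β·I_B = 2.7 mA.
Then V_CE = 9.5 − 2.7×8.2 − 2.72×0.68 = -14.5 V < 0.2 V — the active assumption fails.
Re-solve with V_CE = 0.2 V. KCL at the emitter: V_E/R_E = (V_BB−0.7−V_E)/R_B + (V_CC−0.2−V_E)/R_C, giving V_E = 0.734 V.
I_C = (V_CC − 0.2 − V_E)/R_C = (9.3 − 0.734)/8.2 = 1.04 mA.
Check: I_B = (5.9 − 0.734)/150 = 0.0344 mA, and β·I_B = 3.44 mA > I_C, confirming saturation.

saturation; I_C ≈ 1 mA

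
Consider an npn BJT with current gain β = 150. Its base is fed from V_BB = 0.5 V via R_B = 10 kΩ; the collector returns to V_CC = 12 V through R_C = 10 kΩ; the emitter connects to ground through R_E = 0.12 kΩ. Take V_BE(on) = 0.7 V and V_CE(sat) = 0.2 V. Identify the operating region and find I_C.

V_BB = 0.5 V ≤ V_BE(on) = 0.7 V, so the base-emitter junction is not forward biased.
The transistor is in cutoff: I_B = I_C = 0.

cutoff; I_C ≈ 0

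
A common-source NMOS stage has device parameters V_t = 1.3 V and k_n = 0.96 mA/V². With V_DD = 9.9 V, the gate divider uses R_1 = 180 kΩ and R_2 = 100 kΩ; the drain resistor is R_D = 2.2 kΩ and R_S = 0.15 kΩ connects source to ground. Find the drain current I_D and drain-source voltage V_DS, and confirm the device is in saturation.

I_D ≈ 1.8 mA, V_DS ≈ 5.6 V

V_G = V_DD·R_2/(R_1+R_2) = 9.9×100/280 = 3.54 V.
Assume saturation: I_D = (k_n/2)(V_GS − V_t)² with V_GS = V_G − I_D·R_S = 3.54 − 0.15·I_D.
Substituting gives 0.0108·I_D² − 1.32·I_D + 2.4 = 0, with roots I_D = 1.84 or 121 mA.
The root I_D = 121 mA gives V_GS = -14.5 V ≤ V_t, so take I_D = 1.84 mA.
Then V_GS = 3.26 V and V_DS = V_DD − I_D(R_D+R_S) = 9.9 − 1.84×2.35 = 5.57 V.
Saturation requires V_DS ≥ V_GS − V_t = 1.96 V; 5.57 ≥ 1.96 ✓.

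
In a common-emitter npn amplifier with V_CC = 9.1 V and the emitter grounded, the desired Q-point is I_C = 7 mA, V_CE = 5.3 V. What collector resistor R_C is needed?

R_C ≈ 0.54 kΩ

Collector loop: V_CC = I_C·R_C + V_CE.
R_C = (V_CC − V_CE)/I_C = (9.1 − 5.3)/7 = 0.543 kΩ.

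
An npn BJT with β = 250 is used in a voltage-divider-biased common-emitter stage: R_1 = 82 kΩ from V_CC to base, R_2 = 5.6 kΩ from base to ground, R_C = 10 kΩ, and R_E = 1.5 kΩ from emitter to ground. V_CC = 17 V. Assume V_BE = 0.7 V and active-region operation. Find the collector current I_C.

Thevenize the base divider: V_Th = V_CC·R_2/(R_1+R_2) = 17×5.6/87.6 = 1.09 V, R_Th = R_1‖R_2 = 5.24 kΩ.
Base-emitter loop: V_Th = I_B·R_Th + V_BE + (β+1)I_B·R_E, so I_B = (1.09 − 0.7) / (5.24 + 251×1.5) = 0.00101 mA.
I_C = β·I_B = 250×0.00101 = 0.253 mA, and I_E = (β+1)I_B = 0.254 mA.
V_CE = V_CC − I_C·R_C − I_E·R_E = 17 − 0.253×10 − 0.254×1.5 = 14.1 V.
V_CE = 14.1 V > 0.2 V confirms active-region operation.

I_C ≈ 0.25 mA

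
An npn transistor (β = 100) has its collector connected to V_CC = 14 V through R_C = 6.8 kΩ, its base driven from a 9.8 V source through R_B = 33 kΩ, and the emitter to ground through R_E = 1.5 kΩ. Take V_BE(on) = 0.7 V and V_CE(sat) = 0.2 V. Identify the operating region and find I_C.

Assume active: I_B = (9.8 − 0.7)/(33 + 101×1.5) = 0.0493 mA, I_C = β·I_B = 4.93 mA.
Then V_CE = 14 − 4.93×6.8 − 4.98×1.5 = -27 V < 0.2 V — the active assumption fails.
Re-solve with V_CE = 0.2 V. KCL at the emitter: V_E/R_E = (V_BB−0.7−V_E)/R_B + (V_CC−0.2−V_E)/R_C, giving V_E = 2.73 V.
I_C = (V_CC − 0.2 − V_E)/R_C = (13.8 − 2.73)/6.8 = 1.63 mA.
Check: I_B = (9.1 − 2.73)/33 = 0.193 mA, and β·I_B = 19.3 mA > I_C, confirming saturation.

saturation; I_C ≈ 1.6 mA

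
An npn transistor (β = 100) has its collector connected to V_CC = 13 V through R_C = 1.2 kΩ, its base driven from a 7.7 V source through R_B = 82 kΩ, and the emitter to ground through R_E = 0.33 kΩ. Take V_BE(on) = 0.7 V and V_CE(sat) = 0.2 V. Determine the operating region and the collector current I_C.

active; I_C ≈ 6.1 mA

Assume active. Base-emitter loop: I_B = (V_BB − V_BE)/(R_B + (β+1)R_E) = (7.7 − 0.7)/(82 + 101×0.33) = 0.0607 mA.
I_C = β·I_B = 100×0.0607 = 6.07 mA.
V_CE = V_CC − I_C·R_C − I_E·R_E = 13 − 6.07×1.2 − 6.13×0.33 = 3.69 V > V_CE(sat), so the active-region assumption holds.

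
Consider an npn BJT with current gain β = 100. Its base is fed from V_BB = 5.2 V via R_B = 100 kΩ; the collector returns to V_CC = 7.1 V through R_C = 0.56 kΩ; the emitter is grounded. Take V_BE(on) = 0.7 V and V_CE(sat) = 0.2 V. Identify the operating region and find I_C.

active; I_C ≈ 4.5 mA

Assume active. Base-emitter loop: I_B = (V_BB − V_BE)/R_B = (5.2 − 0.7)/100 = 0.045 mA.
I_C = β·I_B = 100×0.045 = 4.5 mA.
V_CE = V_CC − I_C·R_C = 7.1 − 4.5×0.56 = 4.58 V > V_CE(sat), so the active-region assumption holds.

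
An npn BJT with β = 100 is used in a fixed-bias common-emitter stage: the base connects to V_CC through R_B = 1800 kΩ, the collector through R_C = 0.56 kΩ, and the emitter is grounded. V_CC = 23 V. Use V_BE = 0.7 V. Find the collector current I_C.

Base loop: V_CC = I_B·R_B + V_BE, so I_B = (23 − 0.7)/1800 kΩ = 0.0124 mA.
In the active region I_C = β·I_B = 100 × 0.0124 = 1.24 mA.
Collector loop: V_CE = V_CC − I_C·R_C = 23 − 1.24×0.56 = 22.3 V.
Since V_CE = 22.3 V > V_CE(sat) ≈ 0.2 V, the transistor is in the active region as assumed.

I_C ≈ 1.2 mA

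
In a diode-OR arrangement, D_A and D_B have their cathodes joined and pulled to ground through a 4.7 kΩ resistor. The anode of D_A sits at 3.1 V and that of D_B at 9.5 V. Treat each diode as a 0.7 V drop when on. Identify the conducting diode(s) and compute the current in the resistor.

Assume both conduct. Then node N would need to be at both 3.1−0.7 = 2.4 V and 9.5−0.7 = 8.8 V, which is impossible.
Assume only D_B conducts: V_N = 9.5 − 0.7 = 8.8 V, so I_R = 8.8/4.7 = 1.87 mA.
Check D_A: its anode-to-cathode voltage is 3.1 − 8.8 = -5.7 V < 0.7 V, so it is off. The assumption is consistent.

Only D_B conducts; I_R ≈ 1.9 mA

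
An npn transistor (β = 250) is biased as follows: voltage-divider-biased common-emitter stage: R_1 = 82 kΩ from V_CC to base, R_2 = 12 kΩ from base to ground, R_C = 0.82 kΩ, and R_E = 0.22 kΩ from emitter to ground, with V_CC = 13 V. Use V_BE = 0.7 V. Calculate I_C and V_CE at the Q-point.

Thevenize the base divider: V_Th = V_CC·R_2/(R_1+R_2) = 13×12/94 = 1.66 V, R_Th = R_1‖R_2 = 10.5 kΩ.
Base-emitter loop: V_Th = I_B·R_Th + V_BE + (β+1)I_B·R_E, so I_B = (1.66 − 0.7) / (10.5 + 251×0.22) = 0.0146 mA.
I_C = β·I_B = 250×0.0146 = 3.65 mA, and I_E = (β+1)I_B = 3.67 mA.
V_CE = V_CC − I_C·R_C − I_E·R_E = 13 − 3.65×0.82 − 3.67×0.22 = 9.2 V.
V_CE = 9.2 V > 0.2 V confirms active-region operation.

I_C ≈ 3.7 mA, V_CE ≈ 9.2 V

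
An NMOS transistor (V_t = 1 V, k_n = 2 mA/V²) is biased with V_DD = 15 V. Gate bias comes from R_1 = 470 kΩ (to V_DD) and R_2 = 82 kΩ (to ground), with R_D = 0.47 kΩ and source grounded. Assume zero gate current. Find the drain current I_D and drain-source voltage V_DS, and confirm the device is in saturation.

I_D ≈ 1.5 mA, V_DS ≈ 14 V

V_G = V_DD·R_2/(R_1+R_2) = 15×82/552 = 2.23 V. With the source grounded, V_GS = V_G = 2.23 V.
Assume saturation: I_D = (k_n/2)(V_GS − V_t)² = (2/2)×(2.23 − 1)² = 1×1.23² = 1.51 mA.
V_DS = V_DD − I_D·R_D = 15 − 1.51×0.47 = 14.3 V.
Saturation requires V_DS ≥ V_GS − V_t = 1.23 V; 14.3 ≥ 1.23 ✓.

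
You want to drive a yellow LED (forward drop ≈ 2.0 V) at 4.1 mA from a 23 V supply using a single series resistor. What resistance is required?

R ≈ 5.1 kΩ

The resistor drops V_S − V_D = 23 − 2.0 = 21 V at 4.1 mA.
R = 21 V / 4.1 mA = 5.12 kΩ.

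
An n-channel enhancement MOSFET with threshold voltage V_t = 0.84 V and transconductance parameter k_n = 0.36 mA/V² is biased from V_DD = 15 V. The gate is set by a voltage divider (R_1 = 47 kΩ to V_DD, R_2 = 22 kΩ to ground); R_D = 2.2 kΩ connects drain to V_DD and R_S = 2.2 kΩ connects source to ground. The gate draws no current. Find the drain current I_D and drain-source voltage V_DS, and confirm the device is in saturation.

I_D ≈ 0.82 mA, V_DS ≈ 11 V

V_G = V_DD·R_2/(R_1+R_2) = 15×22/69 = 4.78 V.
Assume saturation: I_D = (k_n/2)(V_GS − V_t)² with V_GS = V_G − I_D·R_S = 4.78 − 2.2·I_D.
Substituting gives 0.871·I_D² − 4.12·I_D + 2.8 = 0, with roots I_D = 0.821 or 3.91 mA.
The root I_D = 3.91 mA gives V_GS = -3.82 V ≤ V_t, so take I_D = 0.821 mA.
Then V_GS = 2.98 V and V_DS = V_DD − I_D(R_D+R_S) = 15 − 0.821×4.4 = 11.4 V.
Saturation requires V_DS ≥ V_GS − V_t = 2.14 V; 11.4 ≥ 2.14 ✓.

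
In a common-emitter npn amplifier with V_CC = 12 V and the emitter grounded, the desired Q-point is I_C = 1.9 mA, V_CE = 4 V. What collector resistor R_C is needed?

Collector loop: V_CC = I_C·R_C + V_CE.
R_C = (V_CC − V_CE)/I_C = (12 − 4)/1.9 = 4.21 kΩ.

R_C ≈ 4.2 kΩ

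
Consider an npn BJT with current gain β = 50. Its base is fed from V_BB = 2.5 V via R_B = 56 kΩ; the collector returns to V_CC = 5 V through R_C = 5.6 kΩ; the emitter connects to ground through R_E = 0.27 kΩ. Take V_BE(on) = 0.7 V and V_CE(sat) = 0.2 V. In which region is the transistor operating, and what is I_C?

saturation; I_C ≈ 0.82 mA

Assume active: I_B = (2.5 − 0.7)/(56 + 51×0.27) = 0.0258 mA, I_C = β·I_B = 1.29 mA.
Then V_CE = 5 − 1.29×5.6 − 1.32×0.27 = -2.58 V < 0.2 V — the active assumption fails.
Re-solve with V_CE = 0.2 V. KCL at the emitter: V_E/R_E = (V_BB−0.7−V_E)/R_B + (V_CC−0.2−V_E)/R_C, giving V_E = 0.228 V.
I_C = (V_CC − 0.2 − V_E)/R_C = (4.8 − 0.228)/5.6 = 0.816 mA.
Check: I_B = (1.8 − 0.228)/56 = 0.0281 mA, and β·I_B = 1.4 mA > I_C, confirming saturation.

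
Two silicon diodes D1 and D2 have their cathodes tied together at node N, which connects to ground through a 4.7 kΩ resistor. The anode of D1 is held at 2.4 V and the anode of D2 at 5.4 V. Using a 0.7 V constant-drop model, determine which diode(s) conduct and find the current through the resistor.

Assume both conduct. Then node N would need to be at both 2.4−0.7 = 1.7 V and 5.4−0.7 = 4.7 V, which is impossible.
Assume only D2 conducts: V_N = 5.4 − 0.7 = 4.7 V, so I_R = 4.7/4.7 = 1 mA.
Check D1: its anode-to-cathode voltage is 2.4 − 4.7 = -2.3 V < 0.7 V, so it is off. The assumption is consistent.

Only D2 conducts; I_R ≈ 1 mA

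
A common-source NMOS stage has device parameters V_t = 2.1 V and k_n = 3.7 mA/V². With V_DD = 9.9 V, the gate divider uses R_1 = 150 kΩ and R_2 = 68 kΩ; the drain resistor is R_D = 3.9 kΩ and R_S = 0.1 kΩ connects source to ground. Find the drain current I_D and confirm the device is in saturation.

I_D ≈ 1.3 mA

V_G = V_DD·R_2/(R_1+R_2) = 9.9×68/218 = 3.09 V.
Assume saturation: I_D = (k_n/2)(V_GS − V_t)² with V_GS = V_G − I_D·R_S = 3.09 − 0.1·I_D.
Substituting gives 0.0185·I_D² − 1.37·I_D + 1.81 = 0, with roots I_D = 1.35 or 72.5 mA.
The root I_D = 72.5 mA gives V_GS = -4.16 V ≤ V_t, so take I_D = 1.35 mA.
Then V_GS = 2.95 V and V_DS = V_DD − I_D(R_D+R_S) = 9.9 − 1.35×4 = 4.51 V.
Saturation requires V_DS ≥ V_GS − V_t = 0.853 V; 4.51 ≥ 0.853 ✓.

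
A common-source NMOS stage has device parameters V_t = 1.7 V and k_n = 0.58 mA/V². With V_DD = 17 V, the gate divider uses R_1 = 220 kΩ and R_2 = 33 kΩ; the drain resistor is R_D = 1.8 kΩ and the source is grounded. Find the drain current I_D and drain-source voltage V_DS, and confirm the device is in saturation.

V_G = V_DD·R_2/(R_1+R_2) = 17×33/253 = 2.22 V. With the source grounded, V_GS = V_G = 2.22 V.
Assume saturation: I_D = (k_n/2)(V_GS − V_t)² = (0.58/2)×(2.22 − 1.7)² = 0.29×0.517² = 0.0776 mA.
V_DS = V_DD − I_D·R_D = 17 − 0.0776×1.8 = 16.9 V.
Saturation requires V_DS ≥ V_GS − V_t = 0.517 V; 16.9 ≥ 0.517 ✓.

I_D ≈ 0.078 mA, V_DS ≈ 17 V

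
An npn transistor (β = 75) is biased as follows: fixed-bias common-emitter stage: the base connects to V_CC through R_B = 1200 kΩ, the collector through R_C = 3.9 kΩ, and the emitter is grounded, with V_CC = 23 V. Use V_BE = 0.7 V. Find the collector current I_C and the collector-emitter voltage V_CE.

Base loop: V_CC = I_B·R_B + V_BE, so I_B = (23 − 0.7)/1200 kΩ = 0.0186 mA.
In the active region I_C = β·I_B = 75 × 0.0186 = 1.39 mA.
Collector loop: V_CE = V_CC − I_C·R_C = 23 − 1.39×3.9 = 17.6 V.
Since V_CE = 17.6 V > V_CE(sat) ≈ 0.2 V, the transistor is in the active region as assumed.

I_C ≈ 1.4 mA, V_CE ≈ 18 V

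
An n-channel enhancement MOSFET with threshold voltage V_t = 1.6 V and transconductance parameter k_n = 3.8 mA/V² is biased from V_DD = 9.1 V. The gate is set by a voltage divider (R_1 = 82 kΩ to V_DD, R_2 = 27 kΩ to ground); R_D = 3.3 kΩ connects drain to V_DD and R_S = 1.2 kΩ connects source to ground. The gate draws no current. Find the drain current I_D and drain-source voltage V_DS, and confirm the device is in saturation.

V_G = V_DD·R_2/(R_1+R_2) = 9.1×27/109 = 2.25 V.
Assume saturation: I_D = (k_n/2)(V_GS − V_t)² with V_GS = V_G − I_D·R_S = 2.25 − 1.2·I_D.
Substituting gives 2.74·I_D² − 3.98·I_D + 0.813 = 0, with roots I_D = 0.246 or 1.21 mA.
The root I_D = 1.21 mA gives V_GS = 0.802 V ≤ V_t, so take I_D = 0.246 mA.
Then V_GS = 1.96 V and V_DS = V_DD − I_D(R_D+R_S) = 9.1 − 0.246×4.5 = 8 V.
Saturation requires V_DS ≥ V_GS − V_t = 0.359 V; 8 ≥ 0.359 ✓.

I_D ≈ 0.25 mA, V_DS ≈ 8 V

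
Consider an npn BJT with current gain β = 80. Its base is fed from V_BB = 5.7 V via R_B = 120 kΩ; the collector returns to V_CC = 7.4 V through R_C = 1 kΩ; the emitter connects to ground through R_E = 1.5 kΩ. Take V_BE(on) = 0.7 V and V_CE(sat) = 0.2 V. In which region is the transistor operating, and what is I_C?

active; I_C ≈ 1.7 mA

Assume active. Base-emitter loop: I_B = (V_BB − V_BE)/(R_B + (β+1)R_E) = (5.7 − 0.7)/(120 + 81×1.5) = 0.0207 mA.
I_C = β·I_B = 80×0.0207 = 1.66 mA.
V_CE = V_CC − I_C·R_C − I_E·R_E = 7.4 − 1.66×1 − 1.68×1.5 = 3.23 V > V_CE(sat), so the active-region assumption holds.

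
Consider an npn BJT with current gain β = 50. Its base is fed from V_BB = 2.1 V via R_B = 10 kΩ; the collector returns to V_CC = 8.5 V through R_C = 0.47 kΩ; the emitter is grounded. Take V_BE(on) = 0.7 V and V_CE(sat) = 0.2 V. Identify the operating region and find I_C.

active; I_C ≈ 7 mA

Assume active. Base-emitter loop: I_B = (V_BB − V_BE)/R_B = (2.1 − 0.7)/10 = 0.14 mA.
I_C = β·I_B = 50×0.14 = 7 mA.
V_CE = V_CC − I_C·R_C = 8.5 − 7×0.47 = 5.21 V > V_CE(sat), so the active-region assumption holds.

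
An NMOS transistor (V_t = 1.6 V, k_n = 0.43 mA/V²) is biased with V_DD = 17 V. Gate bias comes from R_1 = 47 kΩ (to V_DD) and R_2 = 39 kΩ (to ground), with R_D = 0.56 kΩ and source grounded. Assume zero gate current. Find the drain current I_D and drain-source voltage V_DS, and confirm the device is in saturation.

V_G = V_DD·R_2/(R_1+R_2) = 17×39/86 = 7.71 V. With the source grounded, V_GS = V_G = 7.71 V.
Assume saturation: I_D = (k_n/2)(V_GS − V_t)² = (0.43/2)×(7.71 − 1.6)² = 0.215×6.11² = 8.02 mA.
V_DS = V_DD − I_D·R_D = 17 − 8.02×0.56 = 12.5 V.
Saturation requires V_DS ≥ V_GS − V_t = 6.11 V; 12.5 ≥ 6.11 ✓.

I_D ≈ 8 mA, V_DS ≈ 13 V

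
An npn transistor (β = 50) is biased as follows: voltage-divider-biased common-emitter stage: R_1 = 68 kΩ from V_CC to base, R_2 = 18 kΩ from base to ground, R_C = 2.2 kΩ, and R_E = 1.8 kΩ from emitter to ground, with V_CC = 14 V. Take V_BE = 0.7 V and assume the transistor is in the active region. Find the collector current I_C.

Thevenize the base divider: V_Th = V_CC·R_2/(R_1+R_2) = 14×18/86 = 2.93 V, R_Th = R_1‖R_2 = 14.2 kΩ.
Base-emitter loop: V_Th = I_B·R_Th + V_BE + (β+1)I_B·R_E, so I_B = (2.93 − 0.7) / (14.2 + 51×1.8) = 0.021 mA.
I_C = β·I_B = 50×0.021 = 1.05 mA, and I_E = (β+1)I_B = 1.07 mA.
V_CE = V_CC − I_C·R_C − I_E·R_E = 14 − 1.05×2.2 − 1.07×1.8 = 9.76 V.
V_CE = 9.76 V > 0.2 V confirms active-region operation.

I_C ≈ 1.1 mA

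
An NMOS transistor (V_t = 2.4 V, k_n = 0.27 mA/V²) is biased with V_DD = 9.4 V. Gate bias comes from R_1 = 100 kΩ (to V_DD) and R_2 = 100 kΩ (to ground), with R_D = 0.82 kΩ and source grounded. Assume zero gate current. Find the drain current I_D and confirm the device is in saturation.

V_G = V_DD·R_2/(R_1+R_2) = 9.4×100/200 = 4.7 V. With the source grounded, V_GS = V_G = 4.7 V.
Assume saturation: I_D = (k_n/2)(V_GS − V_t)² = (0.27/2)×(4.7 − 2.4)² = 0.135×2.3² = 0.714 mA.
V_DS = V_DD − I_D·R_D = 9.4 − 0.714×0.82 = 8.81 V.
Saturation requires V_DS ≥ V_GS − V_t = 2.3 V; 8.81 ≥ 2.3 ✓.

I_D ≈ 0.71 mA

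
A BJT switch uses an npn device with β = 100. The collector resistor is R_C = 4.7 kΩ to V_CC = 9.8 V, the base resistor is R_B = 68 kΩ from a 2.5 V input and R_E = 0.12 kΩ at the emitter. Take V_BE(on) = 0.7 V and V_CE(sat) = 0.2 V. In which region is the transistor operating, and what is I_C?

saturation; I_C ≈ 2 mA

Assume active: I_B = (2.5 − 0.7)/(68 + 101×0.12) = 0.0225 mA, I_C = β·I_B = 2.25 mA.
Then V_CE = 9.8 − 2.25×4.7 − 2.27×0.12 = -1.03 V < 0.2 V — the active assumption fails.
Re-solve with V_CE = 0.2 V. KCL at the emitter: V_E/R_E = (V_BB−0.7−V_E)/R_B + (V_CC−0.2−V_E)/R_C, giving V_E = 0.242 V.
I_C = (V_CC − 0.2 − V_E)/R_C = (9.6 − 0.242)/4.7 = 1.99 mA.
Check: I_B = (1.8 − 0.242)/68 = 0.0229 mA, and β·I_B = 2.29 mA > I_C, confirming saturation.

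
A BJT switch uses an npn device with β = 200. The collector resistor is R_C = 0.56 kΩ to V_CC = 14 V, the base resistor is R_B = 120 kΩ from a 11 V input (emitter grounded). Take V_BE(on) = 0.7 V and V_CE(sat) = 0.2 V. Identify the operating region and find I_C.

Assume active. Base-emitter loop: I_B = (V_BB − V_BE)/R_B = (11 − 0.7)/120 = 0.0858 mA.
I_C = β·I_B = 200×0.0858 = 17.2 mA.
V_CE = V_CC − I_C·R_C = 14 − 17.2×0.56 = 4.39 V > V_CE(sat), so the active-region assumption holds.

active; I_C ≈ 17 mA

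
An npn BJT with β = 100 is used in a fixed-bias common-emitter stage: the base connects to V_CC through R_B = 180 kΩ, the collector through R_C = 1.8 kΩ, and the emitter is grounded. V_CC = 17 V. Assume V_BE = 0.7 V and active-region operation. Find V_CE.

Base loop: V_CC = I_B·R_B + V_BE, so I_B = (17 − 0.7)/180 kΩ = 0.0906 mA.
In the active region I_C = β·I_B = 100 × 0.0906 = 9.06 mA.
Collector loop: V_CE = V_CC − I_C·R_C = 17 − 9.06×1.8 = 0.7 V.
Since V_CE = 0.7 V > V_CE(sat) ≈ 0.2 V, the transistor is in the active region as assumed.

V_CE ≈ 0.7 V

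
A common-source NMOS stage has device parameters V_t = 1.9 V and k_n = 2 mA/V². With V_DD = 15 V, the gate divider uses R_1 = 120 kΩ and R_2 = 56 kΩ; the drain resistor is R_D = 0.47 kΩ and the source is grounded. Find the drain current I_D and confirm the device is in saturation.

I_D ≈ 8.3 mA

V_G = V_DD·R_2/(R_1+R_2) = 15×56/176 = 4.77 V. With the source grounded, V_GS = V_G = 4.77 V.
Assume saturation: I_D = (k_n/2)(V_GS − V_t)² = (2/2)×(4.77 − 1.9)² = 1×2.87² = 8.25 mA.
V_DS = V_DD − I_D·R_D = 15 − 8.25×0.47 = 11.1 V.
Saturation requires V_DS ≥ V_GS − V_t = 2.87 V; 11.1 ≥ 2.87 ✓.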